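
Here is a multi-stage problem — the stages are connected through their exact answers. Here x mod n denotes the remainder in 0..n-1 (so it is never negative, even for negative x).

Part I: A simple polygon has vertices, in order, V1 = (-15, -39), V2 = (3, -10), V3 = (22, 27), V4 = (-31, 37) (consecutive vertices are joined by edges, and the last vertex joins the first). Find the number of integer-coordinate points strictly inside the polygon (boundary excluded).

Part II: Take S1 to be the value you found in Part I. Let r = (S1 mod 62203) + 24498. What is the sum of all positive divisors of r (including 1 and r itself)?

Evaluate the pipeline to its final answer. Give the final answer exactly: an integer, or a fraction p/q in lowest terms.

40040

Part I: cross terms: (-15*-10 - 3*-39)=267, (3*27 - 22*-10)=301, (22*37 - -31*27)=1651, (-31*-39 - -15*37)=1764; twice the area = |3983| = 3983; area = 3983/2; boundary points = 1 + 1 + 1 + 4 = 7; strictly interior points = area - boundary/2 + 1 = 1989; answer 1989
Part II: S1 = 1989; r = 26487; 26487 = 3^5 * 109; sigma = (1 + 3 + 9 + 27 + 81 + 243) * (1 + 109) = 364 * 110 = 40040; answer 40040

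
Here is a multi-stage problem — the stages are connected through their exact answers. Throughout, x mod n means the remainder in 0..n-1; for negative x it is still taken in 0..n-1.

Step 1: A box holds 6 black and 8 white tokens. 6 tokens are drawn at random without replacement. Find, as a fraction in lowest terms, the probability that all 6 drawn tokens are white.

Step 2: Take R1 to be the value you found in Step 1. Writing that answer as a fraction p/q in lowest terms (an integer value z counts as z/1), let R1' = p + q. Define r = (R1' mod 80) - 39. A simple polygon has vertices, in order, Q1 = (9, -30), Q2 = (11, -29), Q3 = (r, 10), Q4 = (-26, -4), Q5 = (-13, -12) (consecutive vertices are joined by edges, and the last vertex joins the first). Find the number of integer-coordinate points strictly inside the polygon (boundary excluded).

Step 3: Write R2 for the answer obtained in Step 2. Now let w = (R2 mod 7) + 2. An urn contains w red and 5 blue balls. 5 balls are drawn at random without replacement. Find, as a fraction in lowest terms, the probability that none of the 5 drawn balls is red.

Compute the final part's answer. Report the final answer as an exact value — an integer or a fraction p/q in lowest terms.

Step 1: total draws C(14,6) = 3003; favorable C(8,6) = 28; P = 4/429; answer 4/429
Step 2: R1 = 4/429; threaded value p + q = 433; r = -6; cross terms: (9*-29 - 11*-30)=69, (11*10 - -6*-29)=-64, (-6*-4 - -26*10)=284, (-26*-12 - -13*-4)=260, (-13*-30 - 9*-12)=498; twice the area = |1047| = 1047; area = 1047/2; boundary points = 1 + 1 + 2 + 1 + 2 = 7; strictly interior points = area - boundary/2 + 1 = 521; answer 521
Step 3: R2 = 521; w = 5; total draws C(10,5) = 252; favorable C(5,5) = 1; P = 1/252; answer 1/252

1/252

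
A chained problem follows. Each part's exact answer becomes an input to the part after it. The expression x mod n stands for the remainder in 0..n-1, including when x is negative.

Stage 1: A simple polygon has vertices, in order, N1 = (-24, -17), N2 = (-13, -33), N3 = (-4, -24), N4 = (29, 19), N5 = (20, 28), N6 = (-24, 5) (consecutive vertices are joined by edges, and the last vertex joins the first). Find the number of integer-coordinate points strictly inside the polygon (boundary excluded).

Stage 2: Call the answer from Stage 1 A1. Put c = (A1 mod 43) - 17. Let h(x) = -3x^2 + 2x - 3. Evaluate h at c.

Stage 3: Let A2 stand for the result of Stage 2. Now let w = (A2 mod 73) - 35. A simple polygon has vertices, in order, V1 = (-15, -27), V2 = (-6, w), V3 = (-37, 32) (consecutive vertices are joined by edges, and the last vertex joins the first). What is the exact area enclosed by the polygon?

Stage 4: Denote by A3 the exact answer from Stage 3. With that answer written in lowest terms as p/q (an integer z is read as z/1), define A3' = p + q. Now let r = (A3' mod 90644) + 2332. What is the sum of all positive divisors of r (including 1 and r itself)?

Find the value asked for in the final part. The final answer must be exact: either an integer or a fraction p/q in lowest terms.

Stage 1: cross terms: (-24*-33 - -13*-17)=571, (-13*-24 - -4*-33)=180, (-4*19 - 29*-24)=620, (29*28 - 20*19)=432, (20*5 - -24*28)=772, (-24*-17 - -24*5)=528; twice the area = |3103| = 3103; area = 3103/2; boundary points = 1 + 9 + 1 + 9 + 1 + 22 = 43; strictly interior points = area - boundary/2 + 1 = 1531; answer 1531
Stage 2: A1 = 1531; c = 9; -3*(9)^2 + 2*(9)^1 - 3 = (-243) + (18) + (-3) = -228; answer -228
Stage 3: A2 = -228; w = 29; cross terms: (-15*29 - -6*-27)=-597, (-6*32 - -37*29)=881, (-37*-27 - -15*32)=1479; twice the area = |1763| = 1763; area = 1763/2; answer 1763/2
Stage 4: A3 = 1763/2; threaded value p + q = 1765; r = 4097; 4097 = 17 * 241; sigma = (1 + 17) * (1 + 241) = 18 * 242 = 4356; answer 4356

4356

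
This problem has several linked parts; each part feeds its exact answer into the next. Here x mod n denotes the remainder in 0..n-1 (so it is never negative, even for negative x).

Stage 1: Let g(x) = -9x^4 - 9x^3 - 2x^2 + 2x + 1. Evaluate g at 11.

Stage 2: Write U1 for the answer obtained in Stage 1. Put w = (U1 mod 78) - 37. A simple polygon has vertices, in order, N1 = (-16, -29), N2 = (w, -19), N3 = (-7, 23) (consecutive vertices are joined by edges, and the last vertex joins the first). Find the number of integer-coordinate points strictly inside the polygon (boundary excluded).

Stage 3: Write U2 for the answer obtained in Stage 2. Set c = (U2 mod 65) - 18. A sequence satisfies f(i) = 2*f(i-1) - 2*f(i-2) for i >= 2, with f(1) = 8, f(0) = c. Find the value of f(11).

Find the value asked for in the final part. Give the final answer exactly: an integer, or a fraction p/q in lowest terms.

Stage 1: -9*(11)^4 - 9*(11)^3 - 2*(11)^2 + 2*(11)^1 + 1 = (-131769) + (-11979) + (-242) + (22) + (1) = -143967; answer -143967
Stage 2: U1 = -143967; w = -16; cross terms: (-16*-19 - -16*-29)=-160, (-16*23 - -7*-19)=-501, (-7*-29 - -16*23)=571; twice the area = |-90| = 90; area = 45; boundary points = 10 + 3 + 1 = 14; strictly interior points = area - boundary/2 + 1 = 39; answer 39
Stage 3: U2 = 39; c = 21; f(2) = 2*(8) - 2*(21) = -26; iterating: f(2)=-26, f(3)=-68, f(4)=-84, f(5)=-32, f(6)=104, f(7)=272, f(8)=336, f(9)=128, f(10)=-416, f(11)=-1088; answer -1088

-1088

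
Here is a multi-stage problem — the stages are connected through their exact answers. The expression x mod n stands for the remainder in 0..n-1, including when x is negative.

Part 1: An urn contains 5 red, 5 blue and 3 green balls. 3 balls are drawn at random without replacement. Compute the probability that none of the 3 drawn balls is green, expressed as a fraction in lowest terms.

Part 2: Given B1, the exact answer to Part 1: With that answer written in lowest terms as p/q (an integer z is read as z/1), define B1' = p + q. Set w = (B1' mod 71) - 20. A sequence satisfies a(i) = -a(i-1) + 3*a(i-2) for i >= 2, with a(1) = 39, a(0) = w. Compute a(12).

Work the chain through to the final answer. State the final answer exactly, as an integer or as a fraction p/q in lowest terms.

Part 1: total draws C(13,3) = 286; favorable C(10,3) = 120; P = 60/143; answer 60/143
Part 2: B1 = 60/143; threaded value p + q = 203; w = 41; a(2) = -1*(39) + 3*(41) = 84; iterating: a(2)=84, a(3)=33, a(4)=219, a(5)=-120, a(6)=777, a(7)=-1137, a(8)=3468, a(9)=-6879, a(10)=17283, a(11)=-37920, a(12)=89769; answer 89769

89769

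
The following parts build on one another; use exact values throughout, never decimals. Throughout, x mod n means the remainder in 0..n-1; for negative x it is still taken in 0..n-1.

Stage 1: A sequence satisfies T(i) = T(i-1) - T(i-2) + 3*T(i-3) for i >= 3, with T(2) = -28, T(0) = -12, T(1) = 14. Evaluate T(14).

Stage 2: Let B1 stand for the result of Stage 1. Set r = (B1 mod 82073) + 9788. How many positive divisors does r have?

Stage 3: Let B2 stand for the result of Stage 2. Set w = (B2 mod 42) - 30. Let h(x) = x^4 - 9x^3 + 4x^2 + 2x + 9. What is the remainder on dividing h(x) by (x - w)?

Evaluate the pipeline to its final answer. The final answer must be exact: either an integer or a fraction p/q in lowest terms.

331989

Stage 1: T(3) = 1*(-28) - 1*(14) + 3*(-12) = -78; iterating: T(3)=-78, T(4)=-8, T(5)=-14, T(6)=-240, T(7)=-250, T(8)=-52, T(9)=-522, T(10)=-1220, T(11)=-854, T(12)=-1200, T(13)=-4006, T(14)=-5368; answer -5368
Stage 2: B1 = -5368; r = 86493; 86493 = 3 * 11 * 2621; number of divisors = (1+1) * (1+1) * (1+1) = 8; answer 8
Stage 3: B2 = 8; w = -22; remainder = value at the root: 1*(-22)^4 - 9*(-22)^3 + 4*(-22)^2 + 2*(-22)^1 + 9 = (234256) + (95832) + (1936) + (-44) + (9) = 331989; answer 331989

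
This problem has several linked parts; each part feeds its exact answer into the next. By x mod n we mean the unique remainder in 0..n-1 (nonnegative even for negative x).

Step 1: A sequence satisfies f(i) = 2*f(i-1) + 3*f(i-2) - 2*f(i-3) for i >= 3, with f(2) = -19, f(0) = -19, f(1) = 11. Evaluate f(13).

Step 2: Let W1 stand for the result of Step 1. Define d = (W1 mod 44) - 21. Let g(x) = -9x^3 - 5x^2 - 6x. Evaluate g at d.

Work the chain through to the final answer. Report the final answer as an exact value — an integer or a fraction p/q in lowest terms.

8560

Step 1: f(3) = 2*(-19) + 3*(11) - 2*(-19) = 33; iterating: f(3)=33, f(4)=-13, f(5)=111, f(6)=117, f(7)=593, f(8)=1315, f(9)=4175, f(10)=11109, f(11)=32113, f(12)=89203, f(13)=252527; answer 252527
Step 2: W1 = 252527; d = -10; -9*(-10)^3 - 5*(-10)^2 - 6*(-10)^1 = (9000) + (-500) + (60) = 8560; answer 8560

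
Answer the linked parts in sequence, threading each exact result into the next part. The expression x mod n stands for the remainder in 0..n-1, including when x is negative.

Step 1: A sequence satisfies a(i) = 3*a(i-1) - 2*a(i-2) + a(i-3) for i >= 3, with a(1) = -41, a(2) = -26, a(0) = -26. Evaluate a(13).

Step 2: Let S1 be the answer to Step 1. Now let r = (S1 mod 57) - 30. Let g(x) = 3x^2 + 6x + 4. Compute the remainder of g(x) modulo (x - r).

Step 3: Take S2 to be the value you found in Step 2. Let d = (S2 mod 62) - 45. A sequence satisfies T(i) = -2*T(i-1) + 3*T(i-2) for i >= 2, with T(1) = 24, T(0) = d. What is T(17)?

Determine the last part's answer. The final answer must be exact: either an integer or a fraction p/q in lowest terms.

1711107144

Step 1: a(3) = 3*(-26) - 2*(-41) + 1*(-26) = -22; iterating: a(3)=-22, a(4)=-55, a(5)=-147, a(6)=-353, a(7)=-820, a(8)=-1901, a(9)=-4416, a(10)=-10266, a(11)=-23867, a(12)=-55485, a(13)=-128987; answer -128987
Step 2: S1 = -128987; r = -26; remainder = value at the root: 3*(-26)^2 + 6*(-26)^1 + 4 = (2028) + (-156) + (4) = 1876; answer 1876
Step 3: S2 = 1876; d = -29; T(2) = -2*(24) + 3*(-29) = -135; iterating: T(2)=-135, T(3)=342, T(4)=-1089, T(5)=3204, T(6)=-9675, T(7)=28962, T(8)=-86949, T(9)=260784, T(10)=-782415, T(11)=2347182, T(12)=-7041609, T(13)=21124764, T(14)=-63374355, T(15)=190123002, T(16)=-570369069, T(17)=1711107144; answer 1711107144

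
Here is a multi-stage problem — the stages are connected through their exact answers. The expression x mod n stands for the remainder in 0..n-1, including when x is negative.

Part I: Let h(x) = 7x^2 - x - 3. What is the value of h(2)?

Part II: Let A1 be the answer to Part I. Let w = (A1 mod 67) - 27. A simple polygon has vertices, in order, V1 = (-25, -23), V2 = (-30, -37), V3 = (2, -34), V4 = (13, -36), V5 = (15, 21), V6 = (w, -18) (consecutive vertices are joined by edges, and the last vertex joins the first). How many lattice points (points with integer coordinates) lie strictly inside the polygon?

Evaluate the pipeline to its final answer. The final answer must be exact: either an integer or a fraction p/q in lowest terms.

982

Part I: 7*(2)^2 - 1*(2)^1 - 3 = (28) + (-2) + (-3) = 23; answer 23
Part II: A1 = 23; w = -4; cross terms: (-25*-37 - -30*-23)=235, (-30*-34 - 2*-37)=1094, (2*-36 - 13*-34)=370, (13*21 - 15*-36)=813, (15*-18 - -4*21)=-186, (-4*-23 - -25*-18)=-358; twice the area = |1968| = 1968; area = 984; boundary points = 1 + 1 + 1 + 1 + 1 + 1 = 6; strictly interior points = area - boundary/2 + 1 = 982; answer 982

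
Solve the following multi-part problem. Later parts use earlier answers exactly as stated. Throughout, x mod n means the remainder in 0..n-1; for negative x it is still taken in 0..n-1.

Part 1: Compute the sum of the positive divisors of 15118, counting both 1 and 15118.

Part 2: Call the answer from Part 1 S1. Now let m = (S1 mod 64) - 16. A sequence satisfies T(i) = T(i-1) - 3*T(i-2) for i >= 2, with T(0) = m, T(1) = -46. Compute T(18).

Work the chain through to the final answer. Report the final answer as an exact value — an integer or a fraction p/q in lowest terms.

419720

Part 1: 15118 = 2 * 7559; sigma = (1 + 2) * (1 + 7559) = 3 * 7560 = 22680; answer 22680
Part 2: S1 = 22680; m = 8; T(2) = 1*(-46) - 3*(8) = -70; iterating: T(2)=-70, T(3)=68, T(4)=278, T(5)=74, T(6)=-760, T(7)=-982, T(8)=1298, T(9)=4244, T(10)=350, T(11)=-12382, T(12)=-13432, T(13)=23714, T(14)=64010, T(15)=-7132, T(16)=-199162, T(17)=-177766, T(18)=419720; answer 419720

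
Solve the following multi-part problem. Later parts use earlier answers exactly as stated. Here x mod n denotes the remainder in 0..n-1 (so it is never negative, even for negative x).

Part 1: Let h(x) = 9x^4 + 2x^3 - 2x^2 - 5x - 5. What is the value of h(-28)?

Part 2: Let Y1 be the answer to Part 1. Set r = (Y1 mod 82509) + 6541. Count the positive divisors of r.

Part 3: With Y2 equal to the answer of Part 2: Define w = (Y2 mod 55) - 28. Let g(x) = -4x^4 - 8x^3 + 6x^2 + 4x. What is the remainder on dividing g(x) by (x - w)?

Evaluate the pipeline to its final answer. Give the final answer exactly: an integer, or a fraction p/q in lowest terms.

Part 1: 9*(-28)^4 + 2*(-28)^3 - 2*(-28)^2 - 5*(-28)^1 - 5 = (5531904) + (-43904) + (-1568) + (140) + (-5) = 5486567; answer 5486567
Part 2: Y1 = 5486567; r = 47514; 47514 = 2 * 3 * 7919; number of divisors = (1+1) * (1+1) * (1+1) = 8; answer 8
Part 3: Y2 = 8; w = -20; remainder = value at the root: -4*(-20)^4 - 8*(-20)^3 + 6*(-20)^2 + 4*(-20)^1 = (-640000) + (64000) + (2400) + (-80) = -573680; answer -573680

-573680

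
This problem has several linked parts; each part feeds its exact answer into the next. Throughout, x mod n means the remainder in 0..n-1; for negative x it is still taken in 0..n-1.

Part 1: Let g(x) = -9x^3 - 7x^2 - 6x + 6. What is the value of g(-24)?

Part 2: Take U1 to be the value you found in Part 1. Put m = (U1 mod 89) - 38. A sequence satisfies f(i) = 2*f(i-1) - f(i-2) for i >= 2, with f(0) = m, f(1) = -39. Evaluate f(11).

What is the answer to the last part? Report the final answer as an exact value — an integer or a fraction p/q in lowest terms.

Part 1: -9*(-24)^3 - 7*(-24)^2 - 6*(-24)^1 + 6 = (124416) + (-4032) + (144) + (6) = 120534; answer 120534
Part 2: U1 = 120534; m = -10; f(2) = 2*(-39) - 1*(-10) = -68; iterating: f(2)=-68, f(3)=-97, f(4)=-126, f(5)=-155, f(6)=-184, f(7)=-213, f(8)=-242, f(9)=-271, f(10)=-300, f(11)=-329; answer -329

-329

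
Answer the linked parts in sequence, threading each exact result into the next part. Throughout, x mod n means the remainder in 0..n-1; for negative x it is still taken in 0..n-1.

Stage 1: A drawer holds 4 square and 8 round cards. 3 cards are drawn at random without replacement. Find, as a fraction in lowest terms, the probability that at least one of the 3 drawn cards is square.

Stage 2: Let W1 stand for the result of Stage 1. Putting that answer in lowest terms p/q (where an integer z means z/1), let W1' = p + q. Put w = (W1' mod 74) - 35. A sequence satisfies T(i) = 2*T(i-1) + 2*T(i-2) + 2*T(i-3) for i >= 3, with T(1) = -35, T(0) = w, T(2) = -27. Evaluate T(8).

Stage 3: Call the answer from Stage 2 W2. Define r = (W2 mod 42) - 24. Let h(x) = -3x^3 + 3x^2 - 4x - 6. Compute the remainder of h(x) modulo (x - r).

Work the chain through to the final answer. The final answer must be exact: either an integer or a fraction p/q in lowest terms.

250

Stage 1: total draws C(12,3) = 220; complement C(8,3) = 56; favorable 220 - 56 = 164; P = 41/55; answer 41/55
Stage 2: W1 = 41/55; threaded value p + q = 96; w = -13; T(3) = 2*(-27) + 2*(-35) + 2*(-13) = -150; iterating: T(3)=-150, T(4)=-424, T(5)=-1202, T(6)=-3552, T(7)=-10356, T(8)=-30220; answer -30220
Stage 3: W2 = -30220; r = -4; remainder = value at the root: -3*(-4)^3 + 3*(-4)^2 - 4*(-4)^1 - 6 = (192) + (48) + (16) + (-6) = 250; answer 250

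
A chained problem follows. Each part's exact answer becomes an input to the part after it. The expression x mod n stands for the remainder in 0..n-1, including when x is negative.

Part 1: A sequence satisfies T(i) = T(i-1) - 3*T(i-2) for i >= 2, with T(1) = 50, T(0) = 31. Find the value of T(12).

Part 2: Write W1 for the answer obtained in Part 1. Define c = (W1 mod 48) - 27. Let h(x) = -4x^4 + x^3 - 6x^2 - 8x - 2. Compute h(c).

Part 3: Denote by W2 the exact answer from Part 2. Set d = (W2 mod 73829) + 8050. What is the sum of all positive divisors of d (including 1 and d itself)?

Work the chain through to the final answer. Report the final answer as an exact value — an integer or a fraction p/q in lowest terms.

100130

Part 1: T(2) = 1*(50) - 3*(31) = -43; iterating: T(2)=-43, T(3)=-193, T(4)=-64, T(5)=515, T(6)=707, T(7)=-838, T(8)=-2959, T(9)=-445, T(10)=8432, T(11)=9767, T(12)=-15529; answer -15529
Part 2: W1 = -15529; c = -4; -4*(-4)^4 + 1*(-4)^3 - 6*(-4)^2 - 8*(-4)^1 - 2 = (-1024) + (-64) + (-96) + (32) + (-2) = -1154; answer -1154
Part 3: W2 = -1154; d = 80725; 80725 = 5^2 * 3229; sigma = (1 + 5 + 25) * (1 + 3229) = 31 * 3230 = 100130; answer 100130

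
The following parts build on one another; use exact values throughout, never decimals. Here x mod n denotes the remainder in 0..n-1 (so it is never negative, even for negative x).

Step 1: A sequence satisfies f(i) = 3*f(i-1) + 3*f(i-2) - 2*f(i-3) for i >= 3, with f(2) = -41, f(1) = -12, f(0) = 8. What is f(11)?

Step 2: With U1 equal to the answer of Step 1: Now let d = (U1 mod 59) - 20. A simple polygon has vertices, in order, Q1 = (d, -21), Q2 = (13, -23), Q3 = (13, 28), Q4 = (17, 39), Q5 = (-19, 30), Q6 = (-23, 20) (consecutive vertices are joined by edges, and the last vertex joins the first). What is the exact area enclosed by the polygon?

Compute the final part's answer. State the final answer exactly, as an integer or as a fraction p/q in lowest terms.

Step 1: f(3) = 3*(-41) + 3*(-12) - 2*(8) = -175; iterating: f(3)=-175, f(4)=-624, f(5)=-2315, f(6)=-8467, f(7)=-31098, f(8)=-114065, f(9)=-418555, f(10)=-1535664, f(11)=-5634527; answer -5634527
Step 2: U1 = -5634527; d = 12; cross terms: (12*-23 - 13*-21)=-3, (13*28 - 13*-23)=663, (13*39 - 17*28)=31, (17*30 - -19*39)=1251, (-19*20 - -23*30)=310, (-23*-21 - 12*20)=243; twice the area = |2495| = 2495; area = 2495/2; answer 2495/2

2495/2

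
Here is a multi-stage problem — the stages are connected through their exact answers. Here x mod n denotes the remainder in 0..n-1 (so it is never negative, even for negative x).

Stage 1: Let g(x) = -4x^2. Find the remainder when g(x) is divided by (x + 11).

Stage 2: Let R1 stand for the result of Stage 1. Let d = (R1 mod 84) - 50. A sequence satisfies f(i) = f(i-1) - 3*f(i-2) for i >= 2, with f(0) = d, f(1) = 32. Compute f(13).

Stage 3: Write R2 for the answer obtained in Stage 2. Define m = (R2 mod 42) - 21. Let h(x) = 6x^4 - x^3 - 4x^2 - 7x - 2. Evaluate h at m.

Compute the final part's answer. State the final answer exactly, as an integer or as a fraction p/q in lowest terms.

8

Stage 1: remainder = value at the root: -4*(-11)^2 = (-484) = -484; answer -484
Stage 2: R1 = -484; d = -30; f(2) = 1*(32) - 3*(-30) = 122; iterating: f(2)=122, f(3)=26, f(4)=-340, f(5)=-418, f(6)=602, f(7)=1856, f(8)=50, f(9)=-5518, f(10)=-5668, f(11)=10886, f(12)=27890, f(13)=-4768; answer -4768
Stage 3: R2 = -4768; m = -1; 6*(-1)^4 - 1*(-1)^3 - 4*(-1)^2 - 7*(-1)^1 - 2 = (6) + (1) + (-4) + (7) + (-2) = 8; answer 8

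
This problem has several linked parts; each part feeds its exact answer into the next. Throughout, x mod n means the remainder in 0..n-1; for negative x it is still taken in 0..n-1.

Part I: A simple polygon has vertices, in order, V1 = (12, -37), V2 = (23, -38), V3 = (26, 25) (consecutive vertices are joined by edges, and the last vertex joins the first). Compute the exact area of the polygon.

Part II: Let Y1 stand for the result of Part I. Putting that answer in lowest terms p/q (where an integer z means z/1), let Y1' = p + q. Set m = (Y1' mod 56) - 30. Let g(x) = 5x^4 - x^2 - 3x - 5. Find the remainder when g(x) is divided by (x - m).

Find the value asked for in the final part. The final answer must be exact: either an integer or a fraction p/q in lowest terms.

417362

Part I: cross terms: (12*-38 - 23*-37)=395, (23*25 - 26*-38)=1563, (26*-37 - 12*25)=-1262; twice the area = |696| = 696; area = 348; answer 348
Part II: Y1 = 348; threaded value p + q = 349; m = -17; remainder = value at the root: 5*(-17)^4 - 1*(-17)^2 - 3*(-17)^1 - 5 = (417605) + (-289) + (51) + (-5) = 417362; answer 417362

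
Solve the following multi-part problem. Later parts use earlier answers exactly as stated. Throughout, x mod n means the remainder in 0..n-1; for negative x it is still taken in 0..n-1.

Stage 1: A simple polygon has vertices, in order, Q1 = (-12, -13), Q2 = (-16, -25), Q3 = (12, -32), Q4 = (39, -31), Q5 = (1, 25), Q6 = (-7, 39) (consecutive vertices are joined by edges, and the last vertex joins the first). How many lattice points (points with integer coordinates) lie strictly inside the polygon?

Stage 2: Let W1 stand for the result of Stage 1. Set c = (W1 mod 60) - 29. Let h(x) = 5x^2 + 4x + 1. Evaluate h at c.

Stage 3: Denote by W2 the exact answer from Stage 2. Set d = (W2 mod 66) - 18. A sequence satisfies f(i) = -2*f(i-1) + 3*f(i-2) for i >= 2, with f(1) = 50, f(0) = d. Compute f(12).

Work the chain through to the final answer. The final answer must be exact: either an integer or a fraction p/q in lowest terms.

Stage 1: cross terms: (-12*-25 - -16*-13)=92, (-16*-32 - 12*-25)=812, (12*-31 - 39*-32)=876, (39*25 - 1*-31)=1006, (1*39 - -7*25)=214, (-7*-13 - -12*39)=559; twice the area = |3559| = 3559; area = 3559/2; boundary points = 4 + 7 + 1 + 2 + 2 + 1 = 17; strictly interior points = area - boundary/2 + 1 = 1772; answer 1772
Stage 2: W1 = 1772; c = 3; 5*(3)^2 + 4*(3)^1 + 1 = (45) + (12) + (1) = 58; answer 58
Stage 3: W2 = 58; d = 40; f(2) = -2*(50) + 3*(40) = 20; iterating: f(2)=20, f(3)=110, f(4)=-160, f(5)=650, f(6)=-1780, f(7)=5510, f(8)=-16360, f(9)=49250, f(10)=-147580, f(11)=442910, f(12)=-1328560; answer -1328560

-1328560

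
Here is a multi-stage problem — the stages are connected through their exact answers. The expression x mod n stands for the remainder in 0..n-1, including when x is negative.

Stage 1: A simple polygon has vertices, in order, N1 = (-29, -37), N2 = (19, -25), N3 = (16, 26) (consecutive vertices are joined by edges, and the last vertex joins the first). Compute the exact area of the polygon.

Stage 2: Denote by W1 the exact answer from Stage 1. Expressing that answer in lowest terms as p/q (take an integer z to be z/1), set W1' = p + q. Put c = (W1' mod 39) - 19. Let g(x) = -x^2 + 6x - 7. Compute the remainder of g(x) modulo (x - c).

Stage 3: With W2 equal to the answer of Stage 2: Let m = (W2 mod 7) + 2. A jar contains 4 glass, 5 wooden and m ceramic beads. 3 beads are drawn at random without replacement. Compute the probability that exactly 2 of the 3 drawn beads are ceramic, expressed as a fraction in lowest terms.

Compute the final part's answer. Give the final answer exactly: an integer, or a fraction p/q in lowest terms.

Stage 1: cross terms: (-29*-25 - 19*-37)=1428, (19*26 - 16*-25)=894, (16*-37 - -29*26)=162; twice the area = |2484| = 2484; area = 1242; answer 1242
Stage 2: W1 = 1242; threaded value p + q = 1243; c = 15; remainder = value at the root: -1*(15)^2 + 6*(15)^1 - 7 = (-225) + (90) + (-7) = -142; answer -142
Stage 3: W2 = -142; m = 7; total draws C(16,3) = 560; favorable C(7,2)*C(9,1) = 189; P = 27/80; answer 27/80

27/80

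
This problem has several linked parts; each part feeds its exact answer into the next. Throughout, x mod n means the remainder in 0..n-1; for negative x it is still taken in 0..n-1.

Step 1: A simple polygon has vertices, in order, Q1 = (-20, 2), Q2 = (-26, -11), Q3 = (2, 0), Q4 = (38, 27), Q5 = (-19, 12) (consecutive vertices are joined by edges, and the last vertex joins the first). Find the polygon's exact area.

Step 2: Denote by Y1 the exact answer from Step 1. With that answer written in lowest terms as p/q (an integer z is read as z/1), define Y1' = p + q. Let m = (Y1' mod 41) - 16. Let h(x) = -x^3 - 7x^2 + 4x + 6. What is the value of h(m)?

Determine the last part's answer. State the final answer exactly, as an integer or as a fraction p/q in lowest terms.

Step 1: cross terms: (-20*-11 - -26*2)=272, (-26*0 - 2*-11)=22, (2*27 - 38*0)=54, (38*12 - -19*27)=969, (-19*2 - -20*12)=202; twice the area = |1519| = 1519; area = 1519/2; answer 1519/2
Step 2: Y1 = 1519/2; threaded value p + q = 1521; m = -12; -1*(-12)^3 - 7*(-12)^2 + 4*(-12)^1 + 6 = (1728) + (-1008) + (-48) + (6) = 678; answer 678

678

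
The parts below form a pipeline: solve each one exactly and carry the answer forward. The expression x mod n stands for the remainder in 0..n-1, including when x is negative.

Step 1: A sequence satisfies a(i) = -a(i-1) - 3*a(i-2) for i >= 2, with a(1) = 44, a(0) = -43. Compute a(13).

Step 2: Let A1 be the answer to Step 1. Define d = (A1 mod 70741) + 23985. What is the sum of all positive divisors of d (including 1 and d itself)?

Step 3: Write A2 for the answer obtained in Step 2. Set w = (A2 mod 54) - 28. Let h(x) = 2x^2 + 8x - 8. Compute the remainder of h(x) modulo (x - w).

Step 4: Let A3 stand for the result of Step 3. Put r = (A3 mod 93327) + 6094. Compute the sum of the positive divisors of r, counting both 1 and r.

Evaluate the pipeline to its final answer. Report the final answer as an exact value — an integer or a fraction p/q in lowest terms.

9720

Step 1: a(2) = -1*(44) - 3*(-43) = 85; iterating: a(2)=85, a(3)=-217, a(4)=-38, a(5)=689, a(6)=-575, a(7)=-1492, a(8)=3217, a(9)=1259, a(10)=-10910, a(11)=7133, a(12)=25597, a(13)=-46996; answer -46996
Step 2: A1 = -46996; d = 47730; 47730 = 2 * 3 * 5 * 37 * 43; sigma = (1 + 2) * (1 + 3) * (1 + 5) * (1 + 37) * (1 + 43) = 3 * 4 * 6 * 38 * 44 = 120384; answer 120384
Step 3: A2 = 120384; w = -10; remainder = value at the root: 2*(-10)^2 + 8*(-10)^1 - 8 = (200) + (-80) + (-8) = 112; answer 112
Step 4: A3 = 112; r = 6206; 6206 = 2 * 29 * 107; sigma = (1 + 2) * (1 + 29) * (1 + 107) = 3 * 30 * 108 = 9720; answer 9720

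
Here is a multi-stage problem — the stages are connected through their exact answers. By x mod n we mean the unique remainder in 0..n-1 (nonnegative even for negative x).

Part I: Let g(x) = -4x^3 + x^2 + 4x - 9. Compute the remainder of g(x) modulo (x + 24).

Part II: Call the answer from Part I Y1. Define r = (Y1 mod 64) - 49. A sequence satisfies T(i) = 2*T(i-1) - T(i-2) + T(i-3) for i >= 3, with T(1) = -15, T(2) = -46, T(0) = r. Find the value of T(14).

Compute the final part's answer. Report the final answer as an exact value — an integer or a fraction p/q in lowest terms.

Part I: remainder = value at the root: -4*(-24)^3 + 1*(-24)^2 + 4*(-24)^1 - 9 = (55296) + (576) + (-96) + (-9) = 55767; answer 55767
Part II: Y1 = 55767; r = -26; T(3) = 2*(-46) - 1*(-15) + 1*(-26) = -103; iterating: T(3)=-103, T(4)=-175, T(5)=-293, T(6)=-514, T(7)=-910, T(8)=-1599, T(9)=-2802, T(10)=-4915, T(11)=-8627, T(12)=-15141, T(13)=-26570, T(14)=-46626; answer -46626

-46626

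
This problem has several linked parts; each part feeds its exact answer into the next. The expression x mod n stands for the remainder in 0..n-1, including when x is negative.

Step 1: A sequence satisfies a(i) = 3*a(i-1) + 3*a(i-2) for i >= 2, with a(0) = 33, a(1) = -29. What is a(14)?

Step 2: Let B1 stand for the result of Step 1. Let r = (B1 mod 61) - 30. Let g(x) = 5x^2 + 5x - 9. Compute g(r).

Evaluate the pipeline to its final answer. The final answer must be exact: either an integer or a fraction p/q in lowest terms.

1701

Step 1: a(2) = 3*(-29) + 3*(33) = 12; iterating: a(2)=12, a(3)=-51, a(4)=-117, a(5)=-504, a(6)=-1863, a(7)=-7101, a(8)=-26892, a(9)=-101979, a(10)=-386613, a(11)=-1465776, a(12)=-5557167, a(13)=-21068829, a(14)=-79877988; answer -79877988
Step 2: B1 = -79877988; r = 18; 5*(18)^2 + 5*(18)^1 - 9 = (1620) + (90) + (-9) = 1701; answer 1701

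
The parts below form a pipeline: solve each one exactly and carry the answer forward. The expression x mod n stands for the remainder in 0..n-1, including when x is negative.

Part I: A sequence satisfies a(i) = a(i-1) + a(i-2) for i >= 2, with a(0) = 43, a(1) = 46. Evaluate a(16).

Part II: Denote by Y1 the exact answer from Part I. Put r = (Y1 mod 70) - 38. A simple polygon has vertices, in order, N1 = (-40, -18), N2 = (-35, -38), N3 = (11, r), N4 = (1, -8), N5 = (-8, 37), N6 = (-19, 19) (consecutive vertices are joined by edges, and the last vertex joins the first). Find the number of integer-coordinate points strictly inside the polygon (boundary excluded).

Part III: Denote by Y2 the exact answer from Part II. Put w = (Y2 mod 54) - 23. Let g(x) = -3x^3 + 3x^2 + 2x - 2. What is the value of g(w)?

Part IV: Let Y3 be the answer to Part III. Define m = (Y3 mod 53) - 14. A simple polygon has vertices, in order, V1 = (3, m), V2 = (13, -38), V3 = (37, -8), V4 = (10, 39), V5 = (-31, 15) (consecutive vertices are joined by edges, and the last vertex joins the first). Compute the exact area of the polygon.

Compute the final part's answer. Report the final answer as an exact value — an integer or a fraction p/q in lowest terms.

3497/2

Part I: a(2) = 1*(46) + 1*(43) = 89; iterating: a(2)=89, a(3)=135, a(4)=224, a(5)=359, a(6)=583, a(7)=942, a(8)=1525, a(9)=2467, a(10)=3992, a(11)=6459, a(12)=10451, a(13)=16910, a(14)=27361, a(15)=44271, a(16)=71632; answer 71632
Part II: Y1 = 71632; r = -16; cross terms: (-40*-38 - -35*-18)=890, (-35*-16 - 11*-38)=978, (11*-8 - 1*-16)=-72, (1*37 - -8*-8)=-27, (-8*19 - -19*37)=551, (-19*-18 - -40*19)=1102; twice the area = |3422| = 3422; area = 1711; boundary points = 5 + 2 + 2 + 9 + 1 + 1 = 20; strictly interior points = area - boundary/2 + 1 = 1702; answer 1702
Part III: Y2 = 1702; w = 5; -3*(5)^3 + 3*(5)^2 + 2*(5)^1 - 2 = (-375) + (75) + (10) + (-2) = -292; answer -292
Part IV: Y3 = -292; m = 12; cross terms: (3*-38 - 13*12)=-270, (13*-8 - 37*-38)=1302, (37*39 - 10*-8)=1523, (10*15 - -31*39)=1359, (-31*12 - 3*15)=-417; twice the area = |3497| = 3497; area = 3497/2; answer 3497/2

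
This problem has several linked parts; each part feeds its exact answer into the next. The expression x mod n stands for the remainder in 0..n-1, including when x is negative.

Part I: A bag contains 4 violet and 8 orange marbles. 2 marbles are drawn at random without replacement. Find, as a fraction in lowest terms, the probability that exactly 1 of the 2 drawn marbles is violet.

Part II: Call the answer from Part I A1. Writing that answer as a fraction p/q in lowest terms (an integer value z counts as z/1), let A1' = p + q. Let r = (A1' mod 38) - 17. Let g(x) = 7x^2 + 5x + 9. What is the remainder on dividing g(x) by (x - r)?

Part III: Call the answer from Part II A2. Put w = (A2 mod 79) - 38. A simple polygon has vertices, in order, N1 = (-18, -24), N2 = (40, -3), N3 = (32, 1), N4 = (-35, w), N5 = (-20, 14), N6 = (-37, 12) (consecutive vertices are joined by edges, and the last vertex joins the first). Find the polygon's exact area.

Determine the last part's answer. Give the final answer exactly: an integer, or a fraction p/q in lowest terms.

3897/2

Part I: total draws C(12,2) = 66; favorable C(4,1)*C(8,1) = 32; P = 16/33; answer 16/33
Part II: A1 = 16/33; threaded value p + q = 49; r = -6; remainder = value at the root: 7*(-6)^2 + 5*(-6)^1 + 9 = (252) + (-30) + (9) = 231; answer 231
Part III: A2 = 231; w = 35; cross terms: (-18*-3 - 40*-24)=1014, (40*1 - 32*-3)=136, (32*35 - -35*1)=1155, (-35*14 - -20*35)=210, (-20*12 - -37*14)=278, (-37*-24 - -18*12)=1104; twice the area = |3897| = 3897; area = 3897/2; answer 3897/2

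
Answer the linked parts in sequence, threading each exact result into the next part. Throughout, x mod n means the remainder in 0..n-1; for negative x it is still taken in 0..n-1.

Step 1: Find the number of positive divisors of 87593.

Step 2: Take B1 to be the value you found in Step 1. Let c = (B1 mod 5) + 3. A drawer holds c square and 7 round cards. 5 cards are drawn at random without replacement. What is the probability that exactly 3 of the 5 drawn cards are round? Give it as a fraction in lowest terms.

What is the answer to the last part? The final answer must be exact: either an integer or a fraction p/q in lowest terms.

Step 1: 87593 = 11 * 7963; number of divisors = (1+1) * (1+1) = 4; answer 4
Step 2: B1 = 4; c = 7; total draws C(14,5) = 2002; favorable C(7,3)*C(7,2) = 735; P = 105/286; answer 105/286

105/286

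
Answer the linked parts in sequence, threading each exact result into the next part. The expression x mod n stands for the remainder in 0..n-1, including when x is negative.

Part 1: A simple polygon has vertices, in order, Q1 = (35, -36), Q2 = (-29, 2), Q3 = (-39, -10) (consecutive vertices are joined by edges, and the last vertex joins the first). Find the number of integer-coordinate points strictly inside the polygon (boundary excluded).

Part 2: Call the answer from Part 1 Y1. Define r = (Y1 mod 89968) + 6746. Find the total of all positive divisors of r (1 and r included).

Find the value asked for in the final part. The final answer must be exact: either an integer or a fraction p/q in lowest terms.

10980

Part 1: cross terms: (35*2 - -29*-36)=-974, (-29*-10 - -39*2)=368, (-39*-36 - 35*-10)=1754; twice the area = |1148| = 1148; area = 574; boundary points = 2 + 2 + 2 = 6; strictly interior points = area - boundary/2 + 1 = 572; answer 572
Part 2: Y1 = 572; r = 7318; 7318 = 2 * 3659; sigma = (1 + 2) * (1 + 3659) = 3 * 3660 = 10980; answer 10980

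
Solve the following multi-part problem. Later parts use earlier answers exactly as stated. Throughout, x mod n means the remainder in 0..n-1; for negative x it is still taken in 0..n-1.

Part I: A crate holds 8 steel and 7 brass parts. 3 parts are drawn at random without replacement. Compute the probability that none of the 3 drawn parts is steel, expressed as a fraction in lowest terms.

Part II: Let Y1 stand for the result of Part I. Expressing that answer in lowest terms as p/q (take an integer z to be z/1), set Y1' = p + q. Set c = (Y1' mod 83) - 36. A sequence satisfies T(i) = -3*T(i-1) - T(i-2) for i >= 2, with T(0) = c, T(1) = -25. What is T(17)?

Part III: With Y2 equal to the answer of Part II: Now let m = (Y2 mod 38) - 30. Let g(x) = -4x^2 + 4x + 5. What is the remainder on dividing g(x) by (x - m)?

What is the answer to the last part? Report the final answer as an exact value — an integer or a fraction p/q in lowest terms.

-955

Part I: total draws C(15,3) = 455; favorable C(7,3) = 35; P = 1/13; answer 1/13
Part II: Y1 = 1/13; threaded value p + q = 14; c = -22; T(2) = -3*(-25) - 1*(-22) = 97; iterating: T(2)=97, T(3)=-266, T(4)=701, T(5)=-1837, T(6)=4810, T(7)=-12593, T(8)=32969, T(9)=-86314, T(10)=225973, T(11)=-591605, T(12)=1548842, T(13)=-4054921, T(14)=10615921, T(15)=-27792842, T(16)=72762605, T(17)=-190494973; answer -190494973
Part III: Y2 = -190494973; m = -15; remainder = value at the root: -4*(-15)^2 + 4*(-15)^1 + 5 = (-900) + (-60) + (5) = -955; answer -955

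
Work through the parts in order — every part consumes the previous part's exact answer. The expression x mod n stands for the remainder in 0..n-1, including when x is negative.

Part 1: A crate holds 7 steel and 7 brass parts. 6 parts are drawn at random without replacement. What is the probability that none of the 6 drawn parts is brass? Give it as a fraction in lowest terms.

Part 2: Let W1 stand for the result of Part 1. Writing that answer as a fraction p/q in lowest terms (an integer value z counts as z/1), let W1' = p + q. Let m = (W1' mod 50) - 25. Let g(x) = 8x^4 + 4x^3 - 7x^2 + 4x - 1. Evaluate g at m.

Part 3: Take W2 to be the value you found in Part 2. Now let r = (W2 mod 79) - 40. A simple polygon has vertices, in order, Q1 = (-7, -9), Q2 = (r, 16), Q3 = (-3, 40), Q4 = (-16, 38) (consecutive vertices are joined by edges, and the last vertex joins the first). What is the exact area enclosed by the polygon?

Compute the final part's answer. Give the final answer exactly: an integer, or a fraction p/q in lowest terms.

Part 1: total draws C(14,6) = 3003; favorable C(7,6) = 7; P = 1/429; answer 1/429
Part 2: W1 = 1/429; threaded value p + q = 430; m = 5; 8*(5)^4 + 4*(5)^3 - 7*(5)^2 + 4*(5)^1 - 1 = (5000) + (500) + (-175) + (20) + (-1) = 5344; answer 5344
Part 3: W2 = 5344; r = 11; cross terms: (-7*16 - 11*-9)=-13, (11*40 - -3*16)=488, (-3*38 - -16*40)=526, (-16*-9 - -7*38)=410; twice the area = |1411| = 1411; area = 1411/2; answer 1411/2

1411/2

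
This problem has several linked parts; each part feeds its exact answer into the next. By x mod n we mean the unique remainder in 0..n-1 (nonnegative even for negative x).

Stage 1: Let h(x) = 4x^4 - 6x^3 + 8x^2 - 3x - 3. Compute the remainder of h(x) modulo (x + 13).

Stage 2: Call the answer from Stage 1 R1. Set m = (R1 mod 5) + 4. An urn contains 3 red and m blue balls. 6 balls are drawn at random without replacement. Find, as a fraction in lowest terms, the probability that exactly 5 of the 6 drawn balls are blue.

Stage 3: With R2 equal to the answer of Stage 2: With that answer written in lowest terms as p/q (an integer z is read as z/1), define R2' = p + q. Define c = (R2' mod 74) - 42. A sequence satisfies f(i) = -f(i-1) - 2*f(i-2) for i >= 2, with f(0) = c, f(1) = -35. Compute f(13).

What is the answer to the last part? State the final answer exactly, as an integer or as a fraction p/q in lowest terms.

-2395

Stage 1: remainder = value at the root: 4*(-13)^4 - 6*(-13)^3 + 8*(-13)^2 - 3*(-13)^1 - 3 = (114244) + (13182) + (1352) + (39) + (-3) = 128814; answer 128814
Stage 2: R1 = 128814; m = 8; total draws C(11,6) = 462; favorable C(8,5)*C(3,1) = 168; P = 4/11; answer 4/11
Stage 3: R2 = 4/11; threaded value p + q = 15; c = -27; f(2) = -1*(-35) - 2*(-27) = 89; iterating: f(2)=89, f(3)=-19, f(4)=-159, f(5)=197, f(6)=121, f(7)=-515, f(8)=273, f(9)=757, f(10)=-1303, f(11)=-211, f(12)=2817, f(13)=-2395; answer -2395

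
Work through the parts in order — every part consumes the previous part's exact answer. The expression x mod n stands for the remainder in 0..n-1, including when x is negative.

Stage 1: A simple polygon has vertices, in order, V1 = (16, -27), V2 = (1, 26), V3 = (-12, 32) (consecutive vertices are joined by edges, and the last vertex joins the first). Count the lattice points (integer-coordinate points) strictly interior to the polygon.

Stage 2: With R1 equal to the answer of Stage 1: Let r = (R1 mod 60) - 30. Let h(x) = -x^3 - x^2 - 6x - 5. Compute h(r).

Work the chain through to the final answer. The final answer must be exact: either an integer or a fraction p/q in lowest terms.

-25409

Stage 1: cross terms: (16*26 - 1*-27)=443, (1*32 - -12*26)=344, (-12*-27 - 16*32)=-188; twice the area = |599| = 599; area = 599/2; boundary points = 1 + 1 + 1 = 3; strictly interior points = area - boundary/2 + 1 = 299; answer 299
Stage 2: R1 = 299; r = 29; -1*(29)^3 - 1*(29)^2 - 6*(29)^1 - 5 = (-24389) + (-841) + (-174) + (-5) = -25409; answer -25409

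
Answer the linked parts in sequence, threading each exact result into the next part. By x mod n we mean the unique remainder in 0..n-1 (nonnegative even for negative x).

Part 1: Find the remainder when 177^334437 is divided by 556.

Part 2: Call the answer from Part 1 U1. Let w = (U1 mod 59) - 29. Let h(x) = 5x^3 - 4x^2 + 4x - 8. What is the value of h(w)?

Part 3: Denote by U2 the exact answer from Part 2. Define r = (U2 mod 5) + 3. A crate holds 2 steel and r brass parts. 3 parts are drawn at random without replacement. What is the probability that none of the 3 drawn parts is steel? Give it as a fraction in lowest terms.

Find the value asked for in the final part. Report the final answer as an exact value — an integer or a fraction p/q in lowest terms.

5/14

Part 1: squarings mod 556: 177^1=177, 177^2=193, 177^4=553, 177^8=9, 177^16=81, 177^32=445, 177^64=89, 177^128=137, 177^256=421, 177^512=433, 177^1024=117, 177^2048=345, 177^4096=41, 177^8192=13, 177^16384=169, 177^32768=205, 177^65536=325, 177^131072=541, 177^262144=225; 177^334437 = 177^1 * 177^4 * 177^32 * 177^64 * 177^512 * 177^2048 * 177^4096 * 177^65536 * 177^262144 = 145 (mod 556); answer 145
Part 2: U1 = 145; w = -2; 5*(-2)^3 - 4*(-2)^2 + 4*(-2)^1 - 8 = (-40) + (-16) + (-8) + (-8) = -72; answer -72
Part 3: U2 = -72; r = 6; total draws C(8,3) = 56; favorable C(6,3) = 20; P = 5/14; answer 5/14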